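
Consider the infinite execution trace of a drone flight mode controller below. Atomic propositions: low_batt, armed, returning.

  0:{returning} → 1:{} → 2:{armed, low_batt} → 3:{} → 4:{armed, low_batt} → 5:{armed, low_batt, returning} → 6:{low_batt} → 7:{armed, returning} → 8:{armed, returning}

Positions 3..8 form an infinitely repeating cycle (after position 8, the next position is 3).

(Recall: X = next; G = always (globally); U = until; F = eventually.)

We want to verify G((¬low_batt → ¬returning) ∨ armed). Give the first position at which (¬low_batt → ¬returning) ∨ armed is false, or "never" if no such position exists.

At position 0 the labels are {returning}, so (¬low_batt → ¬returning) ∨ armed is false there. This is the first violation.

0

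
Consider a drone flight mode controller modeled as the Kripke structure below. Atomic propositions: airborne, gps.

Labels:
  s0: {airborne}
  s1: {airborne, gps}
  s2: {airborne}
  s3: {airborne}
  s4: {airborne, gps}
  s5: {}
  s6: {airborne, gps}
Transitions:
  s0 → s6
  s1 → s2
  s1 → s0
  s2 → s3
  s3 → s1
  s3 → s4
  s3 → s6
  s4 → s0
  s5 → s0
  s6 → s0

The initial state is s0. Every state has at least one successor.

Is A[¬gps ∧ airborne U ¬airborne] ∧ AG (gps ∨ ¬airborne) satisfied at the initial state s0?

Violated

States satisfying ¬gps ∧ airborne: {s0, s2, s3}.
States satisfying ¬airborne: {s5}.
States satisfying A[¬gps ∧ airborne U ¬airborne]: {s5}.
States satisfying gps ∨ ¬airborne: {s1, s4, s5, s6}.
States satisfying AG (gps ∨ ¬airborne): ∅.
States satisfying A[¬gps ∧ airborne U ¬airborne] ∧ AG (gps ∨ ¬airborne): ∅.
s0 ∉ Sat(A[¬gps ∧ airborne U ¬airborne] ∧ AG (gps ∨ ¬airborne)).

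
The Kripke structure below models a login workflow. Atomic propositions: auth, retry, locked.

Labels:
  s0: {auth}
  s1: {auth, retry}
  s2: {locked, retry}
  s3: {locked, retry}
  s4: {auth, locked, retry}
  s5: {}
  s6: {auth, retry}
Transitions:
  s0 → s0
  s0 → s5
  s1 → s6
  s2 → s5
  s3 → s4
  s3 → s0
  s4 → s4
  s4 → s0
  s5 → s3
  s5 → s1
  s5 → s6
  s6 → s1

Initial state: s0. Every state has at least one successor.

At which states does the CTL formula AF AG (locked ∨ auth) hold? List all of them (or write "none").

{s1, s6}

States satisfying AG (locked ∨ auth): {s1, s6}.
States satisfying AF AG (locked ∨ auth): {s1, s6}.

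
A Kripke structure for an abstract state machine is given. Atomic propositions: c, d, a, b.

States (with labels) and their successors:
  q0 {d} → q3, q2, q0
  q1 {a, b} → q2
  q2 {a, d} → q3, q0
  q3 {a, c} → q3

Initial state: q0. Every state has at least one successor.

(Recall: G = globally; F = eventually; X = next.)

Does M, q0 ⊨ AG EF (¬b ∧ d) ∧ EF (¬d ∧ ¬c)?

Violated

States satisfying EF (¬b ∧ d): {q0, q1, q2}.
States satisfying AG EF (¬b ∧ d): ∅.
States satisfying ¬d ∧ ¬c: {q1}.
States satisfying EF (¬d ∧ ¬c): {q1}.
States satisfying AG EF (¬b ∧ d) ∧ EF (¬d ∧ ¬c): ∅.
q0 ∉ Sat(AG EF (¬b ∧ d) ∧ EF (¬d ∧ ¬c)).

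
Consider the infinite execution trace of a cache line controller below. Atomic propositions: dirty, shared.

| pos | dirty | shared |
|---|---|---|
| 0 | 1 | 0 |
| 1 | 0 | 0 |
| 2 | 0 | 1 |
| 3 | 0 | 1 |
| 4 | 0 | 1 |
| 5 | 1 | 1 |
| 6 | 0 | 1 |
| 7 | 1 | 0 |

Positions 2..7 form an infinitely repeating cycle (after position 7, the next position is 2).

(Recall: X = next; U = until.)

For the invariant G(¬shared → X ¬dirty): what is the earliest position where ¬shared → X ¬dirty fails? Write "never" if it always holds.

¬shared → X ¬dirty holds at every position 0..7, and those are all the positions the trace ever visits, so the invariant G(¬shared → X ¬dirty) is never violated.

never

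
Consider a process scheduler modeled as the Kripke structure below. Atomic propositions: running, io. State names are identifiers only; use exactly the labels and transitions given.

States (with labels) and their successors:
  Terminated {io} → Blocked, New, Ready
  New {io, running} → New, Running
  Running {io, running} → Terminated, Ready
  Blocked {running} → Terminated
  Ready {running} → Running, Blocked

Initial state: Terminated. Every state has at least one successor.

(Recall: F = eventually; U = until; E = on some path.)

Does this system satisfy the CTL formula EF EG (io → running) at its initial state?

States satisfying EG (io → running): {New, Running, Ready}.
States satisfying EF EG (io → running): {Terminated, New, Running, Blocked, Ready}.
Some path from Terminated reaches a state where EG (io → running) holds.
Terminated ∈ Sat(EF EG (io → running)).

Holds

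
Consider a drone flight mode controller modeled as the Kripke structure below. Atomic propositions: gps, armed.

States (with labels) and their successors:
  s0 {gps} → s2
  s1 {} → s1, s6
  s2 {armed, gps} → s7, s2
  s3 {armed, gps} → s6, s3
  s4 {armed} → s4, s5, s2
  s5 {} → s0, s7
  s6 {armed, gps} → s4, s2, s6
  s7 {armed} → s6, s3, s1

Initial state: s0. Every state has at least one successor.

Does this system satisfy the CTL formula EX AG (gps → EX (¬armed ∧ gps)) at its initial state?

No

States satisfying AG (gps → EX (¬armed ∧ gps)): ∅.
States satisfying EX AG (gps → EX (¬armed ∧ gps)): ∅.
No suitable path/successor from s0 witnesses the formula.
s0 ∉ Sat(EX AG (gps → EX (¬armed ∧ gps))).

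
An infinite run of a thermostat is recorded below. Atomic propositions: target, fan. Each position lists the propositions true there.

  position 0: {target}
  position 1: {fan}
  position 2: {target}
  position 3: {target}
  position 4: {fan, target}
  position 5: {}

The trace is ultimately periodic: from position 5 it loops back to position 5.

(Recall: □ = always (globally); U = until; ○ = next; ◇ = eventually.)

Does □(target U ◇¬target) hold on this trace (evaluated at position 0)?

Holds

target U ◇¬target holds at every position 0..5, and those are all positions ever visited, so □(target U ◇¬target) holds.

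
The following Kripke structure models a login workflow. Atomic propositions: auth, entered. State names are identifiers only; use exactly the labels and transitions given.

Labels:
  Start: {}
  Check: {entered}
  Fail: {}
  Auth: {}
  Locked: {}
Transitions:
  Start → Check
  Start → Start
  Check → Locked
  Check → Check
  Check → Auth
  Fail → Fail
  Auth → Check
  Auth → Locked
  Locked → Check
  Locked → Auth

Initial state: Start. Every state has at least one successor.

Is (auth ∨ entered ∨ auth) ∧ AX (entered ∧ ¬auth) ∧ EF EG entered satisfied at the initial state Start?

Violated

States satisfying entered ∨ auth: {Check}.
States satisfying auth ∨ entered ∨ auth: {Check}.
States satisfying entered ∧ ¬auth: {Check}.
States satisfying AX (entered ∧ ¬auth): ∅.
States satisfying (auth ∨ entered ∨ auth) ∧ AX (entered ∧ ¬auth): ∅.
States satisfying EG entered: {Check}.
States satisfying EF EG entered: {Start, Check, Auth, Locked}.
States satisfying (auth ∨ entered ∨ auth) ∧ AX (entered ∧ ¬auth) ∧ EF EG entered: ∅.
Start ∉ Sat((auth ∨ entered ∨ auth) ∧ AX (entered ∧ ¬auth) ∧ EF EG entered).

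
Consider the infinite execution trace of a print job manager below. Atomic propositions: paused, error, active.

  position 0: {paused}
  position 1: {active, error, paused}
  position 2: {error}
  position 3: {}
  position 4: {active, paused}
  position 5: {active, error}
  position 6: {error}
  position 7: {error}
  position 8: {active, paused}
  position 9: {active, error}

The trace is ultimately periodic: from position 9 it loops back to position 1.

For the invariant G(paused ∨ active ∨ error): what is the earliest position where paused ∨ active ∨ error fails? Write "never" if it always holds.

Check paused ∨ active ∨ error at each position in order: 0 ✓, 1 ✓, 2 ✓.
At position 3 the labels are {}, so paused ∨ active ∨ error is false there. This is the first violation.

3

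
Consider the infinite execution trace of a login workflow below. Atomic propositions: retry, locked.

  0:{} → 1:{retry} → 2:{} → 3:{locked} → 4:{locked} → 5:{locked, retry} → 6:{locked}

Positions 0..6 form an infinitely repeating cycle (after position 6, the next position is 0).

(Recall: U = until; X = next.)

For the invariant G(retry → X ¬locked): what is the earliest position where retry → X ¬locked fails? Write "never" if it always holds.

Check retry → X ¬locked at each position in order: 0 ✓, 1 ✓, 2 ✓, 3 ✓, 4 ✓.
At position 5 the labels are {locked, retry} and the next position 6 has {locked}, so retry → X ¬locked is false there. This is the first violation.

5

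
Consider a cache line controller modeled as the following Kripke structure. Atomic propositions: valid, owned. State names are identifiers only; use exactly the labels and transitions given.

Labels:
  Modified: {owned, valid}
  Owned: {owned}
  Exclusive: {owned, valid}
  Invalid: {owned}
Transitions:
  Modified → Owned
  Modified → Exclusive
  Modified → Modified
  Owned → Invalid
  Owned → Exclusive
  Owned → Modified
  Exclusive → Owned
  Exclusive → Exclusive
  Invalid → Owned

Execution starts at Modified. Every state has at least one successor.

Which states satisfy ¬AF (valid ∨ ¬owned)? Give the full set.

{Owned, Invalid}

States satisfying valid ∨ ¬owned: {Modified, Exclusive}.
States satisfying AF (valid ∨ ¬owned): {Modified, Exclusive}.
States satisfying ¬AF (valid ∨ ¬owned): {Owned, Invalid}.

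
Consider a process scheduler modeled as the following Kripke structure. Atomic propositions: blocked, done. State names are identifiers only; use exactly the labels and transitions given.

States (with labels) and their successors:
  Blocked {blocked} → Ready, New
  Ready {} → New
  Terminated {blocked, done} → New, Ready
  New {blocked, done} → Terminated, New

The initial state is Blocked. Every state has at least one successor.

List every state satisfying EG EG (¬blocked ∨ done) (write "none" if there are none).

States satisfying EG (¬blocked ∨ done): {Ready, Terminated, New}.
States satisfying EG EG (¬blocked ∨ done): {Ready, Terminated, New}.

{Ready, Terminated, New}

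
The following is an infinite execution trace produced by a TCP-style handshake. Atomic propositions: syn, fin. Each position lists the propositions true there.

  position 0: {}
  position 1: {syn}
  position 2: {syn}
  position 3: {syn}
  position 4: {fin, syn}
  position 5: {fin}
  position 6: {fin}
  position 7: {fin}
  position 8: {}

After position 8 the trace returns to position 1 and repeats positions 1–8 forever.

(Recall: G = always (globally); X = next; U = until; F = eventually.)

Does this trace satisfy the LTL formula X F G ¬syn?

The position after 0 is 1; F G ¬syn is false there.

No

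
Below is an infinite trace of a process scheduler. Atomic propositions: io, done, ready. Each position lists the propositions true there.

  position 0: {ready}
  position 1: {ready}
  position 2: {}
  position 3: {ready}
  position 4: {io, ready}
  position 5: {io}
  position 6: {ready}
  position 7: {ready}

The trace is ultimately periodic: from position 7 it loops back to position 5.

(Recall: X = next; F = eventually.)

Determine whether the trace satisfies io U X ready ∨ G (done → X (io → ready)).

Satisfied

Walking from position 0: X ready first holds at position 0, and io holds at every earlier position along the way, so io U X ready holds.
done → X (io → ready) holds at every position 0..7, and those are all positions ever visited, so G (done → X (io → ready)) holds.
At position 0: io U X ready is true; G (done → X (io → ready)) is true; so io U X ready ∨ G (done → X (io → ready)) is true.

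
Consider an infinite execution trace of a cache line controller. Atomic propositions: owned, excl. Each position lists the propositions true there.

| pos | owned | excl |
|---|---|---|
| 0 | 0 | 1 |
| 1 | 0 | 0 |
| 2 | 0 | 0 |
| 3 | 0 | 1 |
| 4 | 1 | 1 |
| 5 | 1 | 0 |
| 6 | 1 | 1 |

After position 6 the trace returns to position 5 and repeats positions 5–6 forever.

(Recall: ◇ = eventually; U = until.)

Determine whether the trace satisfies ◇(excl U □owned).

excl U □owned holds at position 3, which is reachable from 0, so ◇(excl U □owned) holds.

Yes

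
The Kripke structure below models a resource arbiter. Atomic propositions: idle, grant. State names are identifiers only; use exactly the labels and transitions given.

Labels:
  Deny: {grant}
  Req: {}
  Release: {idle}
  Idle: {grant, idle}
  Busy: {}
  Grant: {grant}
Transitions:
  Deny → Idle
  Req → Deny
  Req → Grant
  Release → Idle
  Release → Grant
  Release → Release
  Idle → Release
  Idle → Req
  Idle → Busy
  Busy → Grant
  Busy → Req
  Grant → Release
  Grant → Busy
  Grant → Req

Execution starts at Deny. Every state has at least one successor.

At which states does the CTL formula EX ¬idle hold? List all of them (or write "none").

States satisfying ¬idle: {Deny, Req, Busy, Grant}.
States satisfying EX ¬idle: {Req, Release, Idle, Busy, Grant}.

{Req, Release, Idle, Busy, Grant}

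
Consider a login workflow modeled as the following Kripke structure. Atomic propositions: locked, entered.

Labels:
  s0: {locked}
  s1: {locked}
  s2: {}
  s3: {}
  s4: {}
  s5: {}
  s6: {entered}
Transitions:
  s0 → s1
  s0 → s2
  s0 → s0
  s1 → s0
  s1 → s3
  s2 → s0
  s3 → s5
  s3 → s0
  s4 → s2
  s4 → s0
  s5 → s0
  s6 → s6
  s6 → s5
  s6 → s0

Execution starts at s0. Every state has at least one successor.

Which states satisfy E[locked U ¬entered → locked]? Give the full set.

{s0, s1, s6}

States satisfying locked: {s0, s1}.
States satisfying ¬entered → locked: {s0, s1, s6}.
States satisfying E[locked U ¬entered → locked]: {s0, s1, s6}.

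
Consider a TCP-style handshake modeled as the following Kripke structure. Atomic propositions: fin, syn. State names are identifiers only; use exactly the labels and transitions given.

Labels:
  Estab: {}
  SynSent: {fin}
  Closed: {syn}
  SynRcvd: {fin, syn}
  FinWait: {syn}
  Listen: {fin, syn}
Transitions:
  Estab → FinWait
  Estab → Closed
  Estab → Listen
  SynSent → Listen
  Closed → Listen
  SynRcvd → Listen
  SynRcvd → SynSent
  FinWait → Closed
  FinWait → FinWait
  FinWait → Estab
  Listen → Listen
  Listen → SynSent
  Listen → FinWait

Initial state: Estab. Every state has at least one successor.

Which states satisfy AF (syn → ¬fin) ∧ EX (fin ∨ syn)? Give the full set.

States satisfying syn → ¬fin: {Estab, SynSent, Closed, FinWait}.
States satisfying AF (syn → ¬fin): {Estab, SynSent, Closed, FinWait}.
States satisfying fin ∨ syn: {SynSent, Closed, SynRcvd, FinWait, Listen}.
States satisfying EX (fin ∨ syn): {Estab, SynSent, Closed, SynRcvd, FinWait, Listen}.
States satisfying AF (syn → ¬fin) ∧ EX (fin ∨ syn): {Estab, SynSent, Closed, FinWait}.

{Estab, SynSent, Closed, FinWait}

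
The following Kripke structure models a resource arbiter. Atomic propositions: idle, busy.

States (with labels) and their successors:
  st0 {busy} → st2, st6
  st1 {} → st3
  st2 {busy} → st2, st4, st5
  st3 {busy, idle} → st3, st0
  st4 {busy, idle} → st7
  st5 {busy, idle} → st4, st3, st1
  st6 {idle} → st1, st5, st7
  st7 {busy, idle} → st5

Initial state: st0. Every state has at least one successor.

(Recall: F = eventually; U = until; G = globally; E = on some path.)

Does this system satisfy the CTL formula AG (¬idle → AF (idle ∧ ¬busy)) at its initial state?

States satisfying ¬idle → AF (idle ∧ ¬busy): {st3, st4, st5, st6, st7}.
States satisfying AG (¬idle → AF (idle ∧ ¬busy)): ∅.
st0 is reachable from st0 and violates ¬idle → AF (idle ∧ ¬busy), so AG fails at st0.
st0 ∉ Sat(AG (¬idle → AF (idle ∧ ¬busy))).

Violated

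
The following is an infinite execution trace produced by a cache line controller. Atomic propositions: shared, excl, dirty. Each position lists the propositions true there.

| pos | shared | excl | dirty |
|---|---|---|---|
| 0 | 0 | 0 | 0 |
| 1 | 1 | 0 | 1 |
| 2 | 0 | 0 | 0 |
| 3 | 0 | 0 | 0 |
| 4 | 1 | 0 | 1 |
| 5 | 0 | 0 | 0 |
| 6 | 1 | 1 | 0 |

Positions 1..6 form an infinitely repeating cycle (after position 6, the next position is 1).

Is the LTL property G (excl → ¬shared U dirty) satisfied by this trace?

excl → ¬shared U dirty must hold at every position from 0 onward. It fails at position 6, so G (excl → ¬shared U dirty) is false.
Positions where excl holds: 6.
Check ¬shared U dirty at each: 6→fails.

Does not hold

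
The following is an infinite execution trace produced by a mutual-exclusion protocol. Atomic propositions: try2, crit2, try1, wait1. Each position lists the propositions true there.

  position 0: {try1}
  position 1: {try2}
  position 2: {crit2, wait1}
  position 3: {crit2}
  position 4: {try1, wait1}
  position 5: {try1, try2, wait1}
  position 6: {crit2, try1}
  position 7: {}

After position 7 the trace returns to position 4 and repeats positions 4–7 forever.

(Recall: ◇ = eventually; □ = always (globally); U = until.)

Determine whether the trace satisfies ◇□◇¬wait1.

Satisfied

□◇¬wait1 holds at position 0, which is reachable from 0, so ◇□◇¬wait1 holds.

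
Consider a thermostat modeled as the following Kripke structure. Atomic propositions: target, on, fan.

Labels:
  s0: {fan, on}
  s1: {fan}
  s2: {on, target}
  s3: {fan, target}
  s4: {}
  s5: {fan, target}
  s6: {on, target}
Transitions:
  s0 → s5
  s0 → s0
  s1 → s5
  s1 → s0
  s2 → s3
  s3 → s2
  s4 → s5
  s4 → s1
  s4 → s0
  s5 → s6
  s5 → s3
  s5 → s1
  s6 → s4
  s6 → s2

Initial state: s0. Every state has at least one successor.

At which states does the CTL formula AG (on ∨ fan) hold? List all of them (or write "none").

States satisfying on ∨ fan: {s0, s1, s2, s3, s5, s6}.
States satisfying AG (on ∨ fan): {s2, s3}.

{s2, s3}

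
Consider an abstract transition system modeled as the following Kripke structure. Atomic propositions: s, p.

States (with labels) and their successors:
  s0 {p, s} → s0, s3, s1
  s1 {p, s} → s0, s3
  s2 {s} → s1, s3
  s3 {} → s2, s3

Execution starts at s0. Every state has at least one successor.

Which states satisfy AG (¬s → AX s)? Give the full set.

States satisfying ¬s → AX s: {s0, s1, s2}.
States satisfying AG (¬s → AX s): ∅.

none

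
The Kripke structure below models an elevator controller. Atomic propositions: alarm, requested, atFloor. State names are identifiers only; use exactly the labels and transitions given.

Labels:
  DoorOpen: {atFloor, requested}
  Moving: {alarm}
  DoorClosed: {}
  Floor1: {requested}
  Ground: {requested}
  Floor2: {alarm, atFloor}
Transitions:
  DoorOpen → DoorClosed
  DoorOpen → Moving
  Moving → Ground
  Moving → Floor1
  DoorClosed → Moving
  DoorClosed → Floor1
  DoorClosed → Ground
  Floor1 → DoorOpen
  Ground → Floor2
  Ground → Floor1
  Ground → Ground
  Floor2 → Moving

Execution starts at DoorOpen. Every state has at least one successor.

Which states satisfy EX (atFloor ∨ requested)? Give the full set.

States satisfying atFloor ∨ requested: {DoorOpen, Floor1, Ground, Floor2}.
States satisfying EX (atFloor ∨ requested): {Moving, DoorClosed, Floor1, Ground}.

{Moving, DoorClosed, Floor1, Ground}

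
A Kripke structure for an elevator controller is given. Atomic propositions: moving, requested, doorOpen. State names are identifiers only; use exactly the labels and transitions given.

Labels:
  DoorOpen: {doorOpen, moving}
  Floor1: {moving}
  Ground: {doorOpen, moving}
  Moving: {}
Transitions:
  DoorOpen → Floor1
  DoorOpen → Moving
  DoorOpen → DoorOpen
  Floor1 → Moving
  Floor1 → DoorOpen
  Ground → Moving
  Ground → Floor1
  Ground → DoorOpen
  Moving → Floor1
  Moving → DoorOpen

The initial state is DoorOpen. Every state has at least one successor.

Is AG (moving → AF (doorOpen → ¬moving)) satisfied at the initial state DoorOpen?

Violated

States satisfying moving → AF (doorOpen → ¬moving): {Floor1, Moving}.
States satisfying AG (moving → AF (doorOpen → ¬moving)): ∅.
DoorOpen is reachable from DoorOpen and violates moving → AF (doorOpen → ¬moving), so AG fails at DoorOpen.
DoorOpen ∉ Sat(AG (moving → AF (doorOpen → ¬moving))).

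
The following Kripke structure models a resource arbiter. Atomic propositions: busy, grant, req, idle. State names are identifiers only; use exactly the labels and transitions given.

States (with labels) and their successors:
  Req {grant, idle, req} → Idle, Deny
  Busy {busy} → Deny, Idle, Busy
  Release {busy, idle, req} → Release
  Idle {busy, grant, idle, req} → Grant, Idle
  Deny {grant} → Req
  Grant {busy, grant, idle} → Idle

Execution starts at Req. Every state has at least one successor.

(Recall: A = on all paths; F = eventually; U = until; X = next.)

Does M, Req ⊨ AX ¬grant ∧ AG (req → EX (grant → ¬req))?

Violated

States satisfying ¬grant: {Busy, Release}.
States satisfying AX ¬grant: {Release}.
States satisfying req → EX (grant → ¬req): {Req, Busy, Release, Idle, Deny, Grant}.
States satisfying AG (req → EX (grant → ¬req)): {Req, Busy, Release, Idle, Deny, Grant}.
States satisfying AX ¬grant ∧ AG (req → EX (grant → ¬req)): {Release}.
Req ∉ Sat(AX ¬grant ∧ AG (req → EX (grant → ¬req))).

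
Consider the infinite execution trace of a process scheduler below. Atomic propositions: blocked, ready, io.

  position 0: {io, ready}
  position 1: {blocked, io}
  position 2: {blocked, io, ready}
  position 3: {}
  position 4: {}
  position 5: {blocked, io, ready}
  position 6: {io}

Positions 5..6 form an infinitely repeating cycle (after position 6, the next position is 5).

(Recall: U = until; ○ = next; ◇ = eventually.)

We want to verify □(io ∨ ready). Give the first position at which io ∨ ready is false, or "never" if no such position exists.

Check io ∨ ready at each position in order: 0 ✓, 1 ✓, 2 ✓.
At position 3 the labels are {}, so io ∨ ready is false there. This is the first violation.

3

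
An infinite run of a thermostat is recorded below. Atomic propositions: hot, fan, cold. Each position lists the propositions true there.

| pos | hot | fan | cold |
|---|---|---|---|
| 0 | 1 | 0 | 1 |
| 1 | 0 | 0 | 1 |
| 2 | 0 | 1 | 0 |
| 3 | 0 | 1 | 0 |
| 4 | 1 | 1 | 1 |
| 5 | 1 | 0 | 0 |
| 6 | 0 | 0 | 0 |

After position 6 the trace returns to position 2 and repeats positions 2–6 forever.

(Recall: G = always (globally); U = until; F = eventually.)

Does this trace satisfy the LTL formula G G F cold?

Yes

G F cold holds at every position 0..6, and those are all positions ever visited, so G G F cold holds.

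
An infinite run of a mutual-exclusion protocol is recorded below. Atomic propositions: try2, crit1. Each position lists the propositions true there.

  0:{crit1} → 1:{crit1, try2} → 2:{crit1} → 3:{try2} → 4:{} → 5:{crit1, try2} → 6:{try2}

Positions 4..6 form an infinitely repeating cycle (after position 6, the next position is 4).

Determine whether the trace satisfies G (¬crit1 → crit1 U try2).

¬crit1 → crit1 U try2 must hold at every position from 0 onward. It fails at position 4, so G (¬crit1 → crit1 U try2) is false.
Positions where ¬crit1 holds: 3, 4, 6.
Check crit1 U try2 at each: 3→ok, 4→fails, 6→ok.

Violated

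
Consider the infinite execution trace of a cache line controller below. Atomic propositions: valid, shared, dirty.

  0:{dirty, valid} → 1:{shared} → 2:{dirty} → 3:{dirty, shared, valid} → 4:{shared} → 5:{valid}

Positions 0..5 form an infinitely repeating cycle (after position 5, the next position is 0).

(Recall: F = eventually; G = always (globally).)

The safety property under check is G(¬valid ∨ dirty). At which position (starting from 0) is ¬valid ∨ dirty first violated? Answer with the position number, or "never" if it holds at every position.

5

Check ¬valid ∨ dirty at each position in order: 0 ✓, 1 ✓, 2 ✓, 3 ✓, 4 ✓.
At position 5 the labels are {valid}, so ¬valid ∨ dirty is false there. This is the first violation.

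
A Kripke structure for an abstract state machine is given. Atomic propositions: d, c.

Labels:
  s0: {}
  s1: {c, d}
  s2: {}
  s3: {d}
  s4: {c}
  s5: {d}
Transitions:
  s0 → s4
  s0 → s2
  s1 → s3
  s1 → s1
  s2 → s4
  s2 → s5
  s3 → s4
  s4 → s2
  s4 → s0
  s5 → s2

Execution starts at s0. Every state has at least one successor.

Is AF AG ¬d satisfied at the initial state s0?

States satisfying AG ¬d: ∅.
States satisfying AF AG ¬d: ∅.
There is a path from s0 along which AG ¬d never holds.
s0 ∉ Sat(AF AG ¬d).

Does not hold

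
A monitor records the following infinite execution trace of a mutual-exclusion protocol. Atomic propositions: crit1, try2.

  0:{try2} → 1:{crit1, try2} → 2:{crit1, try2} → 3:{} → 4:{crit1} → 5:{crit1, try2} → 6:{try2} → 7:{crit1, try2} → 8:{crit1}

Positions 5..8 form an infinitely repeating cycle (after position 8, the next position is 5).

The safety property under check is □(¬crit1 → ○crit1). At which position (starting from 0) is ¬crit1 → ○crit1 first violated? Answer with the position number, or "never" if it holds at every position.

never

¬crit1 → ○crit1 holds at every position 0..8, and those are all the positions the trace ever visits, so the invariant □(¬crit1 → ○crit1) is never violated.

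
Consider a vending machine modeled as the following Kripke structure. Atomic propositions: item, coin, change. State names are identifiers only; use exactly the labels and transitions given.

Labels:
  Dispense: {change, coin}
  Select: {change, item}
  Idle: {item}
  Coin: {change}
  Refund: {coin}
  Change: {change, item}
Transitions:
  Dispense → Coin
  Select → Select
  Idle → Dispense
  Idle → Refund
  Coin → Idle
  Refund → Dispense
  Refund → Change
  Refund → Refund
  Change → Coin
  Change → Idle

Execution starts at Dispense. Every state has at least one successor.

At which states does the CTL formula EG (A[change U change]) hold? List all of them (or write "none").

States satisfying A[change U change]: {Dispense, Select, Coin, Change}.
States satisfying EG (A[change U change]): {Select}.

{Select}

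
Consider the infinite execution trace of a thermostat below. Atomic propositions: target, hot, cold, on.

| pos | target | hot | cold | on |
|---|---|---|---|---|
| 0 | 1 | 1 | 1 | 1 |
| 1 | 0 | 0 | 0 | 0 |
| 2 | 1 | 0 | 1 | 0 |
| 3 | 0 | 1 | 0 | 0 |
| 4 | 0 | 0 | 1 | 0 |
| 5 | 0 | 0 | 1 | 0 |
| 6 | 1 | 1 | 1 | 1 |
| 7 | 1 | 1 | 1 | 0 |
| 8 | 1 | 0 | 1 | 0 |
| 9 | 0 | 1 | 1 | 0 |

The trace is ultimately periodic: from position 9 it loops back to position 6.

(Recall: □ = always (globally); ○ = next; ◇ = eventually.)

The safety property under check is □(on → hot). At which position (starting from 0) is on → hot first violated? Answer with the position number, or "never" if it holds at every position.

on → hot holds at every position 0..9, and those are all the positions the trace ever visits, so the invariant □(on → hot) is never violated.

never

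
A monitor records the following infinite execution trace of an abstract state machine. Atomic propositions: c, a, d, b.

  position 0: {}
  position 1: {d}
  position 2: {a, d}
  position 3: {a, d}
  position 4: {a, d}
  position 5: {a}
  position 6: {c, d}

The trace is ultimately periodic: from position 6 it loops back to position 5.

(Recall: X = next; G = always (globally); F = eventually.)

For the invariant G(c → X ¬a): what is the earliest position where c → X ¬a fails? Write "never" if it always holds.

6

Check c → X ¬a at each position in order: 0 ✓, 1 ✓, 2 ✓, 3 ✓, 4 ✓, 5 ✓.
At position 6 the labels are {c, d} and the next position 5 has {a}, so c → X ¬a is false there. This is the first violation.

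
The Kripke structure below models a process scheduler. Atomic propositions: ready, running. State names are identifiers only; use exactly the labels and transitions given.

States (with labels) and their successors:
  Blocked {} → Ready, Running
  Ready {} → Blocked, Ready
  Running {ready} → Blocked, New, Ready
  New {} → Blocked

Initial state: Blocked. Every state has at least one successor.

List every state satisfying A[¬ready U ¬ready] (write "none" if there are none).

{Blocked, Ready, New}

States satisfying ¬ready: {Blocked, Ready, New}.
States satisfying A[¬ready U ¬ready]: {Blocked, Ready, New}.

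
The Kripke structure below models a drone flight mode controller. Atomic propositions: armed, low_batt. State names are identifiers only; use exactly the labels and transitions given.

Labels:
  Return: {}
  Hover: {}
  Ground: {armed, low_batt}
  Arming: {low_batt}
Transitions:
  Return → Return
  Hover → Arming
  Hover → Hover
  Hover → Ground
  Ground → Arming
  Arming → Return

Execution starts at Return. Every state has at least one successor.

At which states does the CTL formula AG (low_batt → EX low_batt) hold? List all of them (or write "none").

{Return}

States satisfying low_batt → EX low_batt: {Return, Hover, Ground}.
States satisfying AG (low_batt → EX low_batt): {Return}.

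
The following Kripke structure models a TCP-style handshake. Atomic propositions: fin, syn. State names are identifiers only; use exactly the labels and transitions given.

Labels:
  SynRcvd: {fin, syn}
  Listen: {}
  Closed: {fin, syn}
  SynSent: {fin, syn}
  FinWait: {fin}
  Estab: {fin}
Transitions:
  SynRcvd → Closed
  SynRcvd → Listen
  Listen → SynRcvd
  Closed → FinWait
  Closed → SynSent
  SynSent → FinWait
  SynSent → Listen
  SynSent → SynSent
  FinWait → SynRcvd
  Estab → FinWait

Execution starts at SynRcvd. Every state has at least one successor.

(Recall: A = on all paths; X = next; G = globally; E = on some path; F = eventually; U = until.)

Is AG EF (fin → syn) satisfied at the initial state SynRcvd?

Yes

States satisfying EF (fin → syn): {SynRcvd, Listen, Closed, SynSent, FinWait, Estab}.
States satisfying AG EF (fin → syn): {SynRcvd, Listen, Closed, SynSent, FinWait, Estab}.
Every state reachable from SynRcvd satisfies EF (fin → syn).
SynRcvd ∈ Sat(AG EF (fin → syn)).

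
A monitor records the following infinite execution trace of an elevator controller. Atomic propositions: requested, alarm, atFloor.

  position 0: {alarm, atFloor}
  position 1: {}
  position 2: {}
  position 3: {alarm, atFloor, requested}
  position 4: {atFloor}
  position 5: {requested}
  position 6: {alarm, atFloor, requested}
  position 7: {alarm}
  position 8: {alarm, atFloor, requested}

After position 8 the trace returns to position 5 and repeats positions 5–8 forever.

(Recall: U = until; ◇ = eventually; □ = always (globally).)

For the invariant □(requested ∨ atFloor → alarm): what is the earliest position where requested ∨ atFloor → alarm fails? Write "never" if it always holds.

4

Check requested ∨ atFloor → alarm at each position in order: 0 ✓, 1 ✓, 2 ✓, 3 ✓.
At position 4 the labels are {atFloor}, so requested ∨ atFloor → alarm is false there. This is the first violation.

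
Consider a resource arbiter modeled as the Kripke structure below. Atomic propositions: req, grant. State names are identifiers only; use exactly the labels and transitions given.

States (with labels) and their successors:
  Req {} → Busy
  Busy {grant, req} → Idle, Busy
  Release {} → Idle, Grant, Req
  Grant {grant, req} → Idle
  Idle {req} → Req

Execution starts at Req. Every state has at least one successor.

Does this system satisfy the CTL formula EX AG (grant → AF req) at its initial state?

Yes

States satisfying AG (grant → AF req): {Req, Busy, Release, Grant, Idle}.
States satisfying EX AG (grant → AF req): {Req, Busy, Release, Grant, Idle}.
Req ∈ Sat(EX AG (grant → AF req)).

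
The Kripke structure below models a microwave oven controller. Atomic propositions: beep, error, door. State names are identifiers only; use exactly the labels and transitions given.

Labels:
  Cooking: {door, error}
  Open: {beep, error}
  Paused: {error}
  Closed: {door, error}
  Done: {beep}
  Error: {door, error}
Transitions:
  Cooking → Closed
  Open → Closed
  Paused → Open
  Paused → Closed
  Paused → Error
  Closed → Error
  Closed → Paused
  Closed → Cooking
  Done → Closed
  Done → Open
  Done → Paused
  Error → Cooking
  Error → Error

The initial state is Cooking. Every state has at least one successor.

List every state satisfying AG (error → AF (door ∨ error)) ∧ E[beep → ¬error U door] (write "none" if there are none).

{Cooking, Paused, Closed, Done, Error}

States satisfying error → AF (door ∨ error): {Cooking, Open, Paused, Closed, Done, Error}.
States satisfying AG (error → AF (door ∨ error)): {Cooking, Open, Paused, Closed, Done, Error}.
States satisfying beep → ¬error: {Cooking, Paused, Closed, Done, Error}.
States satisfying door: {Cooking, Closed, Error}.
States satisfying E[beep → ¬error U door]: {Cooking, Paused, Closed, Done, Error}.
States satisfying AG (error → AF (door ∨ error)) ∧ E[beep → ¬error U door]: {Cooking, Paused, Closed, Done, Error}.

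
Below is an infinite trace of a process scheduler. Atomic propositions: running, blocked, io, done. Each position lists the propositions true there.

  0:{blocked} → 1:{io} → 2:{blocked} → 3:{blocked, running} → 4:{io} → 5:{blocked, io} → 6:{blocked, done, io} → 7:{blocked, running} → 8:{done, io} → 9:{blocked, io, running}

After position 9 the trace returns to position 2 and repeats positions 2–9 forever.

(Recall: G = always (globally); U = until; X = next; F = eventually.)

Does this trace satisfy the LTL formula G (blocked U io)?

Yes

blocked U io holds at every position 0..9, and those are all positions ever visited, so G (blocked U io) holds.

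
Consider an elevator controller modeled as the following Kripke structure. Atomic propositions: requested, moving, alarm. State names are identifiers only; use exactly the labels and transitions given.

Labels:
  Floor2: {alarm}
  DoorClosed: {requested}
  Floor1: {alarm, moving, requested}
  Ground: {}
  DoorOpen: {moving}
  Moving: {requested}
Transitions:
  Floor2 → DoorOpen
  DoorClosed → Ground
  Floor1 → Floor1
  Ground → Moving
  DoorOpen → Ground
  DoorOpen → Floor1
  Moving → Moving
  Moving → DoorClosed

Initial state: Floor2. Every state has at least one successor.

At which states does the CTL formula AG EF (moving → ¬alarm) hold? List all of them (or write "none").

States satisfying EF (moving → ¬alarm): {Floor2, DoorClosed, Ground, DoorOpen, Moving}.
States satisfying AG EF (moving → ¬alarm): {DoorClosed, Ground, Moving}.

{DoorClosed, Ground, Moving}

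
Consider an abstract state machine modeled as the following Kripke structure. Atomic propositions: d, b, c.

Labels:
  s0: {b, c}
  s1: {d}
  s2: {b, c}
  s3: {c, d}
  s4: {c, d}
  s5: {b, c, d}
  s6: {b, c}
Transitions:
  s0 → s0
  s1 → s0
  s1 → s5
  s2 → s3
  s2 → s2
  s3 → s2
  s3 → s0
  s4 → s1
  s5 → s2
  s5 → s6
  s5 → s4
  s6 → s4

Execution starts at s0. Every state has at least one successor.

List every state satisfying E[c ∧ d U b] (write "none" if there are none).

{s0, s2, s3, s5, s6}

States satisfying c ∧ d: {s3, s4, s5}.
States satisfying b: {s0, s2, s5, s6}.
States satisfying E[c ∧ d U b]: {s0, s2, s3, s5, s6}.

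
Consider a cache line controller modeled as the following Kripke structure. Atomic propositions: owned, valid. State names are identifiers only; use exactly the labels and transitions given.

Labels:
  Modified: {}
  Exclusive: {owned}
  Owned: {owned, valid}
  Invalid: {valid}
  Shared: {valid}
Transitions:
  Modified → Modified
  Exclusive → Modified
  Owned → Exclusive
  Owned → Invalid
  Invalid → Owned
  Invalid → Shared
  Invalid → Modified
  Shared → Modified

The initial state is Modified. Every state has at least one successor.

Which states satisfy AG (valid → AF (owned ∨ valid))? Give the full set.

{Modified, Exclusive, Owned, Invalid, Shared}

States satisfying valid → AF (owned ∨ valid): {Modified, Exclusive, Owned, Invalid, Shared}.
States satisfying AG (valid → AF (owned ∨ valid)): {Modified, Exclusive, Owned, Invalid, Shared}.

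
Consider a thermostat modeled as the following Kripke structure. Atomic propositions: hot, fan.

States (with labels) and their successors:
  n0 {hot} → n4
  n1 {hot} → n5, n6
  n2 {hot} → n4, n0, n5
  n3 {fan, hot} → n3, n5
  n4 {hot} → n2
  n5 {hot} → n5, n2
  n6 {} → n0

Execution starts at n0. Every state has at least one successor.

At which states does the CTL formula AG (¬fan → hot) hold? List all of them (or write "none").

{n0, n2, n3, n4, n5}

States satisfying ¬fan → hot: {n0, n1, n2, n3, n4, n5}.
States satisfying AG (¬fan → hot): {n0, n2, n3, n4, n5}.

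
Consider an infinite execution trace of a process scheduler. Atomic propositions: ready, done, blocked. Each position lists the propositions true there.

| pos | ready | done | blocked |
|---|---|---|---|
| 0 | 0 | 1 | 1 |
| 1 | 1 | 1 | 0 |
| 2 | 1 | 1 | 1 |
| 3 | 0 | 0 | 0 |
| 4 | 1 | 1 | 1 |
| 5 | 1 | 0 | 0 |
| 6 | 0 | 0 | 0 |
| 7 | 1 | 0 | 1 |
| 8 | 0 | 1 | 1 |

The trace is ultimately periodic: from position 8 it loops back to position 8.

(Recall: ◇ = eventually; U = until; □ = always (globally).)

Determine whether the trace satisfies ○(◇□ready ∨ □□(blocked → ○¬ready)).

The position after 0 is 1; ◇□ready ∨ □□(blocked → ○¬ready) is false there.

Violated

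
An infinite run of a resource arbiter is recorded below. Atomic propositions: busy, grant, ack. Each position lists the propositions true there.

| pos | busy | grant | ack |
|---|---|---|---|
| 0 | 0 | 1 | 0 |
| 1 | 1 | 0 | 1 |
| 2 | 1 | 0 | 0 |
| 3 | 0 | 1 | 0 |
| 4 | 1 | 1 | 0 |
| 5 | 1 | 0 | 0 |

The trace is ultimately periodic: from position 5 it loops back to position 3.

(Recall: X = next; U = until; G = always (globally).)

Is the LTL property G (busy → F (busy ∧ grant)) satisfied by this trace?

Satisfied

busy → F (busy ∧ grant) holds at every position 0..5, and those are all positions ever visited, so G (busy → F (busy ∧ grant)) holds.
Positions where busy holds: 1, 2, 4, 5.
Check F (busy ∧ grant) at each: 1→ok, 2→ok, 4→ok, 5→ok.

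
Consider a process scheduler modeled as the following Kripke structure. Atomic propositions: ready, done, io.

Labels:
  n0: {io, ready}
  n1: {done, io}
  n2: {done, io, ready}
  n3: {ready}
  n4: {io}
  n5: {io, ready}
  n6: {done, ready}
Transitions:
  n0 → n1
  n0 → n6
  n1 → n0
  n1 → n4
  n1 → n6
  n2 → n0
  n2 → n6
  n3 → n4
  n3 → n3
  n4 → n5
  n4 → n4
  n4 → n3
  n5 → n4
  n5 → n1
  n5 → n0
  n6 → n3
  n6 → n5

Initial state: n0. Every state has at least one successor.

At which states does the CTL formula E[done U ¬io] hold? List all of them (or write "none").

States satisfying done: {n1, n2, n6}.
States satisfying ¬io: {n3, n6}.
States satisfying E[done U ¬io]: {n1, n2, n3, n6}.

{n1, n2, n3, n6}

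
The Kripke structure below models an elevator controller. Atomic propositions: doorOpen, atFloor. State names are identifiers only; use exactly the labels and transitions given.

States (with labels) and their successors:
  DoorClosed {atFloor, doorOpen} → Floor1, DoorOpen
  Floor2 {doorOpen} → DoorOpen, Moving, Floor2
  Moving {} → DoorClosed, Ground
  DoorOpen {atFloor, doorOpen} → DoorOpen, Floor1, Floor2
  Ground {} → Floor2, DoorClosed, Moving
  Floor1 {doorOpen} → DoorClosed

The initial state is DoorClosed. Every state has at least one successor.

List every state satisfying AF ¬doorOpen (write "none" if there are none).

States satisfying ¬doorOpen: {Moving, Ground}.
States satisfying AF ¬doorOpen: {Moving, Ground}.

{Moving, Ground}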